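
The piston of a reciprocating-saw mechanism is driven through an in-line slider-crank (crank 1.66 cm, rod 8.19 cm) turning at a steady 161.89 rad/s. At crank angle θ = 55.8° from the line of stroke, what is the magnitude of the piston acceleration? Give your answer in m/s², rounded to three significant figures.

212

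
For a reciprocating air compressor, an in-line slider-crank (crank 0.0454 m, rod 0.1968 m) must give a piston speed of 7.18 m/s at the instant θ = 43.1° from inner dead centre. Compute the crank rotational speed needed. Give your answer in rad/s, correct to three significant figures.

For an in-line slider-crank, |v_piston| = rω|sinθ|·[1 + r cosθ/√(L² − r² sin²θ)].
With r = 0.0454 m, L = 0.1968 m, θ = 43.1°: the bracketed kinematic factor |dx/dθ| = 0.036312 m.
ω = v/|dx/dθ| = 7.18/0.036312 = 197.73 rad/s.

198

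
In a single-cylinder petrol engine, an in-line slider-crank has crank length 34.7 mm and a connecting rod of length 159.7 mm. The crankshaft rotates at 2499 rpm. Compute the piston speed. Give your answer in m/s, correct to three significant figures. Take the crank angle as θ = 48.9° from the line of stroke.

ω = 2π·2499/60 = 261.7 rad/s
For an in-line slider-crank, x = r cosθ + √(L² − r² sin²θ), so v = −rω sinθ·[1 + r cosθ/√(L² − r² sin²θ)].
With r = 0.0347 m, L = 0.1597 m, θ = 48.9°: √(L² − r² sin²θ) = 0.15754 m.
v = −0.0347·261.7·0.75356·[1 + 0.0347·0.65738/0.15754] = -7.8338 m/s.
|v| = 7.8338 m/s.

7.83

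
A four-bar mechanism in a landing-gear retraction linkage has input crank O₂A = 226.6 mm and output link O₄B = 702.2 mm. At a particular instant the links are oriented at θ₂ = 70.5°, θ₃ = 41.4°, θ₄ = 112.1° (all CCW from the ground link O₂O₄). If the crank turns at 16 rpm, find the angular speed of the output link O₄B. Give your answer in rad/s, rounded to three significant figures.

ω₂ = 1.676 rad/s (from 16 rpm).
Differentiating the loop-closure r₂e^{iθ₂}+r₃e^{iθ₃}=r₁+r₄e^{iθ₄} gives r₂ω₂e^{iθ₂}+r₃ω₃e^{iθ₃}=r₄ω₄e^{iθ₄}.
Eliminating the other unknown: ω₄ = r₂ω₂ sin(θ₂−θ₃) / [r₄ sin(θ₄−θ₃)].
Numerator sine = +0.48634; denominator sine = +0.94380.
Result = 0.2266·1.676·(+0.48634) / (0.7022·(+0.94380)) = +0.27861 rad/s; magnitude 0.27861 rad/s.

0.279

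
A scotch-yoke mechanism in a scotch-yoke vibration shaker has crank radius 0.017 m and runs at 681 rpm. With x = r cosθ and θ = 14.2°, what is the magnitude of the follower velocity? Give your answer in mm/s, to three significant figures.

297

ω = 71.31 rad/s (from 681 rpm).
x = r cosθ ⇒ ẋ = −rω sinθ.
|v| = rω|sinθ| = 0.017·71.31·|sin 14.2°| = 0.2974 m/s = 297.4 mm/s.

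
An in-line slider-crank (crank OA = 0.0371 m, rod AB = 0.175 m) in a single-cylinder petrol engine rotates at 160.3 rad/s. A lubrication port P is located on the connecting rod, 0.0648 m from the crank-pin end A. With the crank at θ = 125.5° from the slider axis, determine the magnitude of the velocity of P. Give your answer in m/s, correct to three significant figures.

5.10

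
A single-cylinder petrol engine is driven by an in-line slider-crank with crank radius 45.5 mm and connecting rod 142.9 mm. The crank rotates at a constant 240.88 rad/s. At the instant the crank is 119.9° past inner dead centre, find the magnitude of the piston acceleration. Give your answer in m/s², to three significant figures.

ω = 240.9 rad/s
x(θ) = r cosθ + √(L² − r² sin²θ); with ω constant, a = ω²·d²x/dθ².
d²x/dθ² = −r cosθ − r²(cos2θ)/√u − r⁴ sin²2θ/(4u^{3/2}),  u = L² − r² sin²θ = 0.0188646 m².
Substituting r = 0.0455 m, L = 0.1429 m, θ = 119.9°: d²x/dθ² = +0.029954 m.
a = ω²·d²x/dθ² = (240.9)²·(+0.029954) = +1738 m/s²;  |a| = 1738 m/s².

1740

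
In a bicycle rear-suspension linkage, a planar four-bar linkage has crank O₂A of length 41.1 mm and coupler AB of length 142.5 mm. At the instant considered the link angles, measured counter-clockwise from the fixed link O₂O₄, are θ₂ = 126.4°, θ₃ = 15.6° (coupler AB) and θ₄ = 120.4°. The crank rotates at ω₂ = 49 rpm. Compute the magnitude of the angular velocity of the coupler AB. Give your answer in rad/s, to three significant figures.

0.160

ω₂ = 5.131 rad/s (from 49 rpm).
Differentiating the loop-closure r₂e^{iθ₂}+r₃e^{iθ₃}=r₁+r₄e^{iθ₄} gives r₂ω₂e^{iθ₂}+r₃ω₃e^{iθ₃}=r₄ω₄e^{iθ₄}.
Eliminating the other unknown: ω₃ = r₂ω₂ sin(θ₄−θ₂) / [r₃ sin(θ₃−θ₄)].
Numerator sine = -0.10453; denominator sine = -0.96682.
Result = 0.0411·5.131·(-0.10453) / (0.1425·(-0.96682)) = +0.16001 rad/s; magnitude 0.16001 rad/s.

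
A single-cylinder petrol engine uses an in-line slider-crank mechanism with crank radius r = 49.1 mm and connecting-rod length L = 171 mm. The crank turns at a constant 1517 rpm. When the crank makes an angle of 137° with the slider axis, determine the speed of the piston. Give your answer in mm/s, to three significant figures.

4180

ω = 2π·1517/60 = 158.9 rad/s
For an in-line slider-crank, x = r cosθ + √(L² − r² sin²θ), so v = −rω sinθ·[1 + r cosθ/√(L² − r² sin²θ)].
With r = 0.0491 m, L = 0.171 m, θ = 137°: √(L² − r² sin²θ) = 0.16769 m.
v = −0.0491·158.9·0.68200·[1 + 0.0491·-0.73135/0.16769] = -4.1804 m/s.
|v| = 4.1804 m/s = 4180.4 mm/s.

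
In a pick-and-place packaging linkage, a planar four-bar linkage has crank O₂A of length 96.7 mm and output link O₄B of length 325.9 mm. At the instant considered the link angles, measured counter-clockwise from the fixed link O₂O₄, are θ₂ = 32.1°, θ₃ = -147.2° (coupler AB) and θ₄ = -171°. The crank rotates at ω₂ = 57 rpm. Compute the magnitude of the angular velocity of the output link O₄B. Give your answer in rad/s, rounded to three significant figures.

0.0536

ω₂ = 5.969 rad/s (from 57 rpm).
Differentiating the loop-closure r₂e^{iθ₂}+r₃e^{iθ₃}=r₁+r₄e^{iθ₄} gives r₂ω₂e^{iθ₂}+r₃ω₃e^{iθ₃}=r₄ω₄e^{iθ₄}.
Eliminating the other unknown: ω₄ = r₂ω₂ sin(θ₂−θ₃) / [r₄ sin(θ₄−θ₃)].
Numerator sine = +0.01222; denominator sine = -0.40355.
Result = 0.0967·5.969·(+0.01222) / (0.3259·(-0.40355)) = -0.053619 rad/s; magnitude 0.053619 rad/s.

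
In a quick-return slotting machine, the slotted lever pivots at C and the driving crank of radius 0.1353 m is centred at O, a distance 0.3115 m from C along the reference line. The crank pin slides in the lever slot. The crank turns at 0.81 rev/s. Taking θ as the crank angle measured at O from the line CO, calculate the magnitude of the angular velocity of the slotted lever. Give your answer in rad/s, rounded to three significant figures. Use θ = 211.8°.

2.04

ω = 5.089 rad/s (from 0.81 rev/s).
Crank pin A relative to C: A = (d + r cosθ, r sinθ); lever angle φ = atan2(r sinθ, d + r cosθ).
Differentiating tanφ: φ̇ = rω(d cosθ + r)/(d² + r² + 2dr cosθ).
d² + r² + 2dr cosθ = |CA|² = 0.0436993 m²;  d cosθ + r = -0.12944 m.
|ω_lever| = |0.1353·5.089·-0.12944| / 0.0436993 = 2.0397 rad/s.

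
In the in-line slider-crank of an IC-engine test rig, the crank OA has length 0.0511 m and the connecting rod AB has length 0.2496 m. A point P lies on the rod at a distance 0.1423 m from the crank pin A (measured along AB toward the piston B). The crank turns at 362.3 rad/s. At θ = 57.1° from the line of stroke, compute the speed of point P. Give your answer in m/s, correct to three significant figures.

17.1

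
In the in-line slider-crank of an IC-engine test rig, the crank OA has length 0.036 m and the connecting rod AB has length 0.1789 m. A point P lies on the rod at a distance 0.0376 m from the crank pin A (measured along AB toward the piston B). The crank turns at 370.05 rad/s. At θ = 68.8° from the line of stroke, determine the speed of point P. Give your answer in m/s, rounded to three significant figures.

13.2

ω = 370.1 rad/s.  Crank-pin speed |V_A| = rω = 13.322 m/s, perpendicular to OA.
Rod angle: sinφ = −(r/L) sinθ ⇒ φ = -10.813°; ω_rod = −rω cosθ/√(L²−r²sin²θ) = -27.415 rad/s.
V_P = V_A + ω_rod × AP, with AP = 0.0376 m along the rod.
Components: V_Px = −rω sinθ − a·ω_rod·sinφ = -12.614 m/s;  V_Py = rω cosθ + a·ω_rod·cosφ = +3.805 m/s.
|V_P| = √(V_Px² + V_Py²) = 13.175 m/s.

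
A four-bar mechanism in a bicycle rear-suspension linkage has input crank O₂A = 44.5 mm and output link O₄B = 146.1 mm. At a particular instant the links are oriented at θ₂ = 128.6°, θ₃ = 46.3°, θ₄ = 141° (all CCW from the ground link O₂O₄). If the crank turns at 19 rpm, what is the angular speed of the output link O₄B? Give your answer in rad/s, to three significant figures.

0.603

ω₂ = 1.99 rad/s (from 19 rpm).
Differentiating the loop-closure r₂e^{iθ₂}+r₃e^{iθ₃}=r₁+r₄e^{iθ₄} gives r₂ω₂e^{iθ₂}+r₃ω₃e^{iθ₃}=r₄ω₄e^{iθ₄}.
Eliminating the other unknown: ω₄ = r₂ω₂ sin(θ₂−θ₃) / [r₄ sin(θ₄−θ₃)].
Numerator sine = +0.99098; denominator sine = +0.99664.
Result = 0.0445·1.99·(+0.99098) / (0.1461·(+0.99664)) = +0.60259 rad/s; magnitude 0.60259 rad/s.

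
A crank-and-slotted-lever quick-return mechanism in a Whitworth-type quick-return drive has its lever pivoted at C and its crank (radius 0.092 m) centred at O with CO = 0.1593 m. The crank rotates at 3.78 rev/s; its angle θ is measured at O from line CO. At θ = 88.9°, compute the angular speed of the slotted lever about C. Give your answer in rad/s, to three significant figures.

ω = 23.75 rad/s (from 3.78 rev/s).
Crank pin A relative to C: A = (d + r cosθ, r sinθ); lever angle φ = atan2(r sinθ, d + r cosθ).
Differentiating tanφ: φ̇ = rω(d cosθ + r)/(d² + r² + 2dr cosθ).
d² + r² + 2dr cosθ = |CA|² = 0.0344032 m²;  d cosθ + r = +0.095058 m.
|ω_lever| = |0.092·23.75·+0.095058| / 0.0344032 = 6.0374 rad/s.

6.04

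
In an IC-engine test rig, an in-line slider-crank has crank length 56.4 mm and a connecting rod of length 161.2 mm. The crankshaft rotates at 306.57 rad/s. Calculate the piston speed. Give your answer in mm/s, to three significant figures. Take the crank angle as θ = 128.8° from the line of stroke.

10400

ω = 306.6 rad/s
For an in-line slider-crank, x = r cosθ + √(L² − r² sin²θ), so v = −rω sinθ·[1 + r cosθ/√(L² − r² sin²θ)].
With r = 0.0564 m, L = 0.1612 m, θ = 128.8°: √(L² − r² sin²θ) = 0.15509 m.
v = −0.0564·306.6·0.77934·[1 + 0.0564·-0.62660/0.15509] = -10.405 m/s.
|v| = 10.405 m/s = 10405 mm/s.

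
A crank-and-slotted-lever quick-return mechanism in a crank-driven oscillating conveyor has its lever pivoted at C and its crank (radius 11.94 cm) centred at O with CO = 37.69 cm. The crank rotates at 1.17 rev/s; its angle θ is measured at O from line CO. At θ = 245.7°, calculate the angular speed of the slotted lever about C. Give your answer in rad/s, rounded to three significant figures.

ω = 7.351 rad/s (from 1.17 rev/s).
Crank pin A relative to C: A = (d + r cosθ, r sinθ); lever angle φ = atan2(r sinθ, d + r cosθ).
Differentiating tanφ: φ̇ = rω(d cosθ + r)/(d² + r² + 2dr cosθ).
d² + r² + 2dr cosθ = |CA|² = 0.119272 m²;  d cosθ + r = -0.0357 m.
|ω_lever| = |0.1194·7.351·-0.0357| / 0.119272 = 0.26272 rad/s.

0.263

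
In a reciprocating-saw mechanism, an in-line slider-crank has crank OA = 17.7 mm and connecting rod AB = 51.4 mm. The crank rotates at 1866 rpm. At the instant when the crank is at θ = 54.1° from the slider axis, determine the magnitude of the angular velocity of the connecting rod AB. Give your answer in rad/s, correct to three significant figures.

ω = 195.4 rad/s (converted from 1866 rpm).
The rod makes angle φ with the slider axis where L sinφ = r sinθ; differentiating, L cosφ·φ̇ = r ω cosθ.
L cosφ = √(L² − r² sin²θ) = 0.04936 m.
|ω_rod| = r ω |cosθ| / √(L² − r² sin²θ) = 0.0177·195.4·0.58637/0.04936 = 41.088 rad/s.

41.1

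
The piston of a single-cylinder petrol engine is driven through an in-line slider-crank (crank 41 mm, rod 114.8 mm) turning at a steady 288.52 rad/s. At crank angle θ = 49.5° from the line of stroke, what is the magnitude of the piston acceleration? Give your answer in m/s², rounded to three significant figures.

2060

ω = 288.5 rad/s
x(θ) = r cosθ + √(L² − r² sin²θ); with ω constant, a = ω²·d²x/dθ².
d²x/dθ² = −r cosθ − r²(cos2θ)/√u − r⁴ sin²2θ/(4u^{3/2}),  u = L² − r² sin²θ = 0.0122071 m².
Substituting r = 0.041 m, L = 0.1148 m, θ = 49.5°: d²x/dθ² = -0.024758 m.
a = ω²·d²x/dθ² = (288.5)²·(-0.024758) = -2061 m/s²;  |a| = 2061 m/s².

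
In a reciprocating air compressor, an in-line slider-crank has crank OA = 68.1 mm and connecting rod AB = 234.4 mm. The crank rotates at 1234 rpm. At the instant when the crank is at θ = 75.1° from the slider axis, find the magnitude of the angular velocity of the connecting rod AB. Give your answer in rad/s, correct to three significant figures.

10.1

ω = 129.2 rad/s (converted from 1234 rpm).
The rod makes angle φ with the slider axis where L sinφ = r sinθ; differentiating, L cosφ·φ̇ = r ω cosθ.
L cosφ = √(L² − r² sin²θ) = 0.22497 m.
|ω_rod| = r ω |cosθ| / √(L² − r² sin²θ) = 0.0681·129.2·0.25713/0.22497 = 10.058 rad/s.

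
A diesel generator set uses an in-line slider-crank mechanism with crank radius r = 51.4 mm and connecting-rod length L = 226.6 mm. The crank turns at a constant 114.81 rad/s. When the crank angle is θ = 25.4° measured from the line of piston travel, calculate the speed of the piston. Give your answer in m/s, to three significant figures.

3.05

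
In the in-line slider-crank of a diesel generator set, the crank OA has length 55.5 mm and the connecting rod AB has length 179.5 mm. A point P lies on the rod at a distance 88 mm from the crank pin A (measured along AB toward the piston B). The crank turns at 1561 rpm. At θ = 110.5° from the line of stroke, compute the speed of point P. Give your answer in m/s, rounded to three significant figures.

ω = 163.5 rad/s.  Crank-pin speed |V_A| = rω = 9.0724 m/s, perpendicular to OA.
Rod angle: sinφ = −(r/L) sinθ ⇒ φ = -16.835°; ω_rod = −rω cosθ/√(L²−r²sin²θ) = +18.493 rad/s.
V_P = V_A + ω_rod × AP, with AP = 0.088 m along the rod.
Components: V_Px = −rω sinθ − a·ω_rod·sinφ = -8.0266 m/s;  V_Py = rω cosθ + a·ω_rod·cosφ = -1.6196 m/s.
|V_P| = √(V_Px² + V_Py²) = 8.1884 m/s.

8.19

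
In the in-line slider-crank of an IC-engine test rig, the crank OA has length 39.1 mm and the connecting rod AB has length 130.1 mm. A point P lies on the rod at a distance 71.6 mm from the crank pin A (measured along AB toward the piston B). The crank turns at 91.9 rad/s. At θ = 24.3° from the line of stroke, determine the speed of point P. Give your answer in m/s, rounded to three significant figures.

2.25

ω = 91.9 rad/s.  Crank-pin speed |V_A| = rω = 3.5933 m/s, perpendicular to OA.
Rod angle: sinφ = −(r/L) sinθ ⇒ φ = -7.104°; ω_rod = −rω cosθ/√(L²−r²sin²θ) = -25.367 rad/s.
V_P = V_A + ω_rod × AP, with AP = 0.0716 m along the rod.
Components: V_Px = −rω sinθ − a·ω_rod·sinφ = -1.7033 m/s;  V_Py = rω cosθ + a·ω_rod·cosφ = +1.4726 m/s.
|V_P| = √(V_Px² + V_Py²) = 2.2516 m/s.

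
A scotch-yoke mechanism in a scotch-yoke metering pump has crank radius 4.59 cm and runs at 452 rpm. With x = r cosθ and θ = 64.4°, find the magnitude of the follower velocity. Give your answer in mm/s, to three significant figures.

1960

ω = 47.33 rad/s (from 452 rpm).
x = r cosθ ⇒ ẋ = −rω sinθ.
|v| = rω|sinθ| = 0.0459·47.33·|sin 64.4°| = 1.9593 m/s = 1959.3 mm/s.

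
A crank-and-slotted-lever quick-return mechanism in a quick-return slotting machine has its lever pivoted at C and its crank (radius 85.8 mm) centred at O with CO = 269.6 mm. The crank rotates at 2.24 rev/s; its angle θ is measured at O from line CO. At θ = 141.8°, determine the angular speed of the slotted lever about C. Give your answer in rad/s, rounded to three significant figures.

ω = 14.07 rad/s (from 2.24 rev/s).
Crank pin A relative to C: A = (d + r cosθ, r sinθ); lever angle φ = atan2(r sinθ, d + r cosθ).
Differentiating tanφ: φ̇ = rω(d cosθ + r)/(d² + r² + 2dr cosθ).
d² + r² + 2dr cosθ = |CA|² = 0.0436894 m²;  d cosθ + r = -0.12607 m.
|ω_lever| = |0.0858·14.07·-0.12607| / 0.0436894 = 3.4845 rad/s.

3.48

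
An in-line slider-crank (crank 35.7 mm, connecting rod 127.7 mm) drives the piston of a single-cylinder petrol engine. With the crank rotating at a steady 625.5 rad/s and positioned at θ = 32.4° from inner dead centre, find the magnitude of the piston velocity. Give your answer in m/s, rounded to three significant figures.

14.8

ω = 625.5 rad/s
For an in-line slider-crank, x = r cosθ + √(L² − r² sin²θ), so v = −rω sinθ·[1 + r cosθ/√(L² − r² sin²θ)].
With r = 0.0357 m, L = 0.1277 m, θ = 32.4°: √(L² − r² sin²θ) = 0.12626 m.
v = −0.0357·625.5·0.53583·[1 + 0.0357·0.84433/0.12626] = -14.822 m/s.
|v| = 14.822 m/s.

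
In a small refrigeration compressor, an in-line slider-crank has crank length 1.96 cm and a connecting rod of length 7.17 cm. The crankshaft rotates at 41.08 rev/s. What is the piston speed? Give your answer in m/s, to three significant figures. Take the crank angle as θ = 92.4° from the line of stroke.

ω = 2π·41.1 = 258.1 rad/s
For an in-line slider-crank, x = r cosθ + √(L² − r² sin²θ), so v = −rω sinθ·[1 + r cosθ/√(L² − r² sin²θ)].
With r = 0.0196 m, L = 0.0717 m, θ = 92.4°: √(L² − r² sin²θ) = 0.068974 m.
v = −0.0196·258.1·0.99912·[1 + 0.0196·-0.04188/0.068974] = -4.9944 m/s.
|v| = 4.9944 m/s.

4.99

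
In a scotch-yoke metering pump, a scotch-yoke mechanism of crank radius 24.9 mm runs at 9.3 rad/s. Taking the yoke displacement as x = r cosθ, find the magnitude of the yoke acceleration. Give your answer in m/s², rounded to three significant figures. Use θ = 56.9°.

1.18

ω = 9.3 rad/s
x = r cosθ ⇒ ẍ = −rω² cosθ (ω constant).
|a| = rω²|cosθ| = 0.0249·(9.3)²·|cos 56.9°| = 1.1761 m/s².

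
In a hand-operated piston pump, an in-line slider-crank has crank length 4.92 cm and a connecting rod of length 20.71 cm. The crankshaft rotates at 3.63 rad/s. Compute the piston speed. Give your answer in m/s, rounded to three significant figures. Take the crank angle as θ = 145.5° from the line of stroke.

ω = 3.63 rad/s
For an in-line slider-crank, x = r cosθ + √(L² − r² sin²θ), so v = −rω sinθ·[1 + r cosθ/√(L² − r² sin²θ)].
With r = 0.0492 m, L = 0.2071 m, θ = 145.5°: √(L² − r² sin²θ) = 0.20522 m.
v = −0.0492·3.63·0.56641·[1 + 0.0492·-0.82413/0.20522] = -0.081171 m/s.
|v| = 0.081171 m/s.

0.0812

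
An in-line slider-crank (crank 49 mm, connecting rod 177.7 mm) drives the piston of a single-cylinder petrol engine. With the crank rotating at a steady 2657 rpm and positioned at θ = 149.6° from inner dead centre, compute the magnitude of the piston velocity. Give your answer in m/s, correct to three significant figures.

ω = 2π·2657/60 = 278.2 rad/s
For an in-line slider-crank, x = r cosθ + √(L² − r² sin²θ), so v = −rω sinθ·[1 + r cosθ/√(L² − r² sin²θ)].
With r = 0.049 m, L = 0.1777 m, θ = 149.6°: √(L² − r² sin²θ) = 0.17596 m.
v = −0.049·278.2·0.50603·[1 + 0.049·-0.86251/0.17596] = -5.2421 m/s.
|v| = 5.2421 m/s.

5.24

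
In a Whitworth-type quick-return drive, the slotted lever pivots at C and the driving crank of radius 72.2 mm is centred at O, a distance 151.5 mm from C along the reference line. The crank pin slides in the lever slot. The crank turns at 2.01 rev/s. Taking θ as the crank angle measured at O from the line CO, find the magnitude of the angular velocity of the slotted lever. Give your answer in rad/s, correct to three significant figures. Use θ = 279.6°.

ω = 12.63 rad/s (from 2.01 rev/s).
Crank pin A relative to C: A = (d + r cosθ, r sinθ); lever angle φ = atan2(r sinθ, d + r cosθ).
Differentiating tanφ: φ̇ = rω(d cosθ + r)/(d² + r² + 2dr cosθ).
d² + r² + 2dr cosθ = |CA|² = 0.0318134 m²;  d cosθ + r = +0.097465 m.
|ω_lever| = |0.0722·12.63·+0.097465| / 0.0318134 = 2.7935 rad/s.

2.79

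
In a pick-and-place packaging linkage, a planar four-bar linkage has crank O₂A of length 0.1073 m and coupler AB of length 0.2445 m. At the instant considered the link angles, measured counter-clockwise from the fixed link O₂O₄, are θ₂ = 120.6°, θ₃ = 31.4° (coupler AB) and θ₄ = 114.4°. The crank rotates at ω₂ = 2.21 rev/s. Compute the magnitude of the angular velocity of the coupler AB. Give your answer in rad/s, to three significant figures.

0.663

ω₂ = 13.89 rad/s (from 2.21 rev/s).
Differentiating the loop-closure r₂e^{iθ₂}+r₃e^{iθ₃}=r₁+r₄e^{iθ₄} gives r₂ω₂e^{iθ₂}+r₃ω₃e^{iθ₃}=r₄ω₄e^{iθ₄}.
Eliminating the other unknown: ω₃ = r₂ω₂ sin(θ₄−θ₂) / [r₃ sin(θ₃−θ₄)].
Numerator sine = -0.10800; denominator sine = -0.99255.
Result = 0.1073·13.89·(-0.10800) / (0.2445·(-0.99255)) = +0.66308 rad/s; magnitude 0.66308 rad/s.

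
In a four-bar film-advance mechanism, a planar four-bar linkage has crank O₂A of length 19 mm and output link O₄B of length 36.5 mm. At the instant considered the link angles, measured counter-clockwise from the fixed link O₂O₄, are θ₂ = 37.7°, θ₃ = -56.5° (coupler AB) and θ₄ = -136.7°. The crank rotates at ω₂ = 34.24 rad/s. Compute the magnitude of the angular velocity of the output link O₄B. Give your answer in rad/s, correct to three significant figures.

ω₂ = 34.24 rad/s
Differentiating the loop-closure r₂e^{iθ₂}+r₃e^{iθ₃}=r₁+r₄e^{iθ₄} gives r₂ω₂e^{iθ₂}+r₃ω₃e^{iθ₃}=r₄ω₄e^{iθ₄}.
Eliminating the other unknown: ω₄ = r₂ω₂ sin(θ₂−θ₃) / [r₄ sin(θ₄−θ₃)].
Numerator sine = +0.99731; denominator sine = -0.98541.
Result = 0.019·34.24·(+0.99731) / (0.0365·(-0.98541)) = -18.039 rad/s; magnitude 18.039 rad/s.

18.0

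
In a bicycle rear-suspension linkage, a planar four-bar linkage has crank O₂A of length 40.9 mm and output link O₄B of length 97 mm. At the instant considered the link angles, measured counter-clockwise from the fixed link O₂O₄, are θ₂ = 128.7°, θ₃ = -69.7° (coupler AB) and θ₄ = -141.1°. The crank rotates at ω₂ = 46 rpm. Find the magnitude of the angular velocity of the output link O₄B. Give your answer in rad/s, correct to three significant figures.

ω₂ = 4.817 rad/s (from 46 rpm).
Differentiating the loop-closure r₂e^{iθ₂}+r₃e^{iθ₃}=r₁+r₄e^{iθ₄} gives r₂ω₂e^{iθ₂}+r₃ω₃e^{iθ₃}=r₄ω₄e^{iθ₄}.
Eliminating the other unknown: ω₄ = r₂ω₂ sin(θ₂−θ₃) / [r₄ sin(θ₄−θ₃)].
Numerator sine = -0.31565; denominator sine = -0.94777.
Result = 0.0409·4.817·(-0.31565) / (0.097·(-0.94777)) = +0.67646 rad/s; magnitude 0.67646 rad/s.

0.676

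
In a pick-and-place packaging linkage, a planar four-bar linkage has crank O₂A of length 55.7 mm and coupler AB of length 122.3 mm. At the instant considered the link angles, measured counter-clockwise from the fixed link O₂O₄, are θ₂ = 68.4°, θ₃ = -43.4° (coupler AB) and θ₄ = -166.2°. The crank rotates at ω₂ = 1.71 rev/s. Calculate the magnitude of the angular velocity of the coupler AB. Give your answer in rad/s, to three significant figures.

ω₂ = 10.74 rad/s (from 1.71 rev/s).
Differentiating the loop-closure r₂e^{iθ₂}+r₃e^{iθ₃}=r₁+r₄e^{iθ₄} gives r₂ω₂e^{iθ₂}+r₃ω₃e^{iθ₃}=r₄ω₄e^{iθ₄}.
Eliminating the other unknown: ω₃ = r₂ω₂ sin(θ₄−θ₂) / [r₃ sin(θ₃−θ₄)].
Numerator sine = +0.81513; denominator sine = +0.84057.
Result = 0.0557·10.74·(+0.81513) / (0.1223·(+0.84057)) = +4.7452 rad/s; magnitude 4.7452 rad/s.

4.75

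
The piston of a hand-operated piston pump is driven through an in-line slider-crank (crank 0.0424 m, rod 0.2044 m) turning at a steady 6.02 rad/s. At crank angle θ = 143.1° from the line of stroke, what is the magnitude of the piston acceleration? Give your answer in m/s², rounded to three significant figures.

1.14

ω = 6.02 rad/s
x(θ) = r cosθ + √(L² − r² sin²θ); with ω constant, a = ω²·d²x/dθ².
d²x/dθ² = −r cosθ − r²(cos2θ)/√u − r⁴ sin²2θ/(4u^{3/2}),  u = L² − r² sin²θ = 0.0411313 m².
Substituting r = 0.0424 m, L = 0.2044 m, θ = 143.1°: d²x/dθ² = +0.031344 m.
a = ω²·d²x/dθ² = (6.02)²·(+0.031344) = +1.1359 m/s²;  |a| = 1.1359 m/s².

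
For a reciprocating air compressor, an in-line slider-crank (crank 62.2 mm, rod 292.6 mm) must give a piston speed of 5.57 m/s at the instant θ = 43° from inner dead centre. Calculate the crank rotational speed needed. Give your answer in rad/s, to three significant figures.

113

For an in-line slider-crank, |v_piston| = rω|sinθ|·[1 + r cosθ/√(L² − r² sin²θ)].
With r = 0.0622 m, L = 0.2926 m, θ = 43°: the bracketed kinematic factor |dx/dθ| = 0.049086 m.
ω = v/|dx/dθ| = 5.57/0.049086 = 113.47 rad/s.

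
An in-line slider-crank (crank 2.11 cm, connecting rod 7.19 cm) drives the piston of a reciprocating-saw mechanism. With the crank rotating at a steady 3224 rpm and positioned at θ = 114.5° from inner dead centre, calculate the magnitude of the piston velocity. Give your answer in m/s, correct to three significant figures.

5.66

ω = 2π·3224/60 = 337.6 rad/s
For an in-line slider-crank, x = r cosθ + √(L² − r² sin²θ), so v = −rω sinθ·[1 + r cosθ/√(L² − r² sin²θ)].
With r = 0.0211 m, L = 0.0719 m, θ = 114.5°: √(L² − r² sin²θ) = 0.069289 m.
v = −0.0211·337.6·0.90996·[1 + 0.0211·-0.41469/0.069289] = -5.6637 m/s.
|v| = 5.6637 m/s.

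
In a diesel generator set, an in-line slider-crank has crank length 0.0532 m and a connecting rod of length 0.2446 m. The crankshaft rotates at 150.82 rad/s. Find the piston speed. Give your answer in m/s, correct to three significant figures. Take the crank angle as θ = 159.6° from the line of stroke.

ω = 150.8 rad/s
For an in-line slider-crank, x = r cosθ + √(L² − r² sin²θ), so v = −rω sinθ·[1 + r cosθ/√(L² − r² sin²θ)].
With r = 0.0532 m, L = 0.2446 m, θ = 159.6°: √(L² − r² sin²θ) = 0.2439 m.
v = −0.0532·150.8·0.34857·[1 + 0.0532·-0.93728/0.2439] = -2.225 m/s.
|v| = 2.225 m/s.

2.23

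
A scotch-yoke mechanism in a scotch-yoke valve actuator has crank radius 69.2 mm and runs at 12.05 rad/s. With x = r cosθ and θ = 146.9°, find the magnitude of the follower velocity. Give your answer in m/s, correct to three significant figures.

ω = 12.05 rad/s
x = r cosθ ⇒ ẋ = −rω sinθ.
|v| = rω|sinθ| = 0.0692·12.05·|sin 146.9°| = 0.45537 m/s.

0.455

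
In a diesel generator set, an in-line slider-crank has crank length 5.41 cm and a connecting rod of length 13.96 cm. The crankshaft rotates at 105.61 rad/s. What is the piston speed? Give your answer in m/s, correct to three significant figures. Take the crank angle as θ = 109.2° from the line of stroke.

ω = 105.6 rad/s
For an in-line slider-crank, x = r cosθ + √(L² − r² sin²θ), so v = −rω sinθ·[1 + r cosθ/√(L² − r² sin²θ)].
With r = 0.0541 m, L = 0.1396 m, θ = 109.2°: √(L² − r² sin²θ) = 0.12991 m.
v = −0.0541·105.6·0.94438·[1 + 0.0541·-0.32887/0.12991] = -4.6568 m/s.
|v| = 4.6568 m/s.

4.66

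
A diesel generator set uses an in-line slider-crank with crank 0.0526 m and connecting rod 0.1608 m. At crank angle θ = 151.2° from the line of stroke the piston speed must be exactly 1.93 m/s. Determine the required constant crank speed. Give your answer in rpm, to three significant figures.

1020

For an in-line slider-crank, |v_piston| = rω|sinθ|·[1 + r cosθ/√(L² − r² sin²θ)].
With r = 0.0526 m, L = 0.1608 m, θ = 151.2°: the bracketed kinematic factor |dx/dθ| = 0.017984 m.
ω = v/|dx/dθ| = 1.93/0.017984 = 107.31 rad/s.
N = 60ω/(2π) = 1024.8 rpm.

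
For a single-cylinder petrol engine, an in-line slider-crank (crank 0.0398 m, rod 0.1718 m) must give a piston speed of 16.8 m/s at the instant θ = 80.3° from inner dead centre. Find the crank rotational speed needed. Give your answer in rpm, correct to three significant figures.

For an in-line slider-crank, |v_piston| = rω|sinθ|·[1 + r cosθ/√(L² − r² sin²θ)].
With r = 0.0398 m, L = 0.1718 m, θ = 80.3°: the bracketed kinematic factor |dx/dθ| = 0.040804 m.
ω = v/|dx/dθ| = 16.8/0.040804 = 411.73 rad/s.
N = 60ω/(2π) = 3931.7 rpm.

3930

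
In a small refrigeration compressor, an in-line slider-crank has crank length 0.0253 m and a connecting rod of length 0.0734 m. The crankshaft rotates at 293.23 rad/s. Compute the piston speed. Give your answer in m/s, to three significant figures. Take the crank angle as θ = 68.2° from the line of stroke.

ω = 293.2 rad/s
For an in-line slider-crank, x = r cosθ + √(L² − r² sin²θ), so v = −rω sinθ·[1 + r cosθ/√(L² − r² sin²θ)].
With r = 0.0253 m, L = 0.0734 m, θ = 68.2°: √(L² − r² sin²θ) = 0.06954 m.
v = −0.0253·293.2·0.92849·[1 + 0.0253·0.37137/0.06954] = -7.8188 m/s.
|v| = 7.8188 m/s.

7.82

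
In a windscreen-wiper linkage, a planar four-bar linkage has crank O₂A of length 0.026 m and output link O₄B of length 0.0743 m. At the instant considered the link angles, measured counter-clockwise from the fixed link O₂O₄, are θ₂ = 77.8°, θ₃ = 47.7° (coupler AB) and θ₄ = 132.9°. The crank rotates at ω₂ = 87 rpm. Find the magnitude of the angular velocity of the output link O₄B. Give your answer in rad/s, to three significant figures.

1.60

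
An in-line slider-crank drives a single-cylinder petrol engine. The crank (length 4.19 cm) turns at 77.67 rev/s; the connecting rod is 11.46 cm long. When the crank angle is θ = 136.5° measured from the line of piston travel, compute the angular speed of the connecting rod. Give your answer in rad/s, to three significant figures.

ω = 488 rad/s (converted from 77.67 rev/s).
The rod makes angle φ with the slider axis where L sinφ = r sinθ; differentiating, L cosφ·φ̇ = r ω cosθ.
L cosφ = √(L² − r² sin²θ) = 0.11091 m.
|ω_rod| = r ω |cosθ| / √(L² − r² sin²θ) = 0.0419·488·0.72537/0.11091 = 133.73 rad/s.

134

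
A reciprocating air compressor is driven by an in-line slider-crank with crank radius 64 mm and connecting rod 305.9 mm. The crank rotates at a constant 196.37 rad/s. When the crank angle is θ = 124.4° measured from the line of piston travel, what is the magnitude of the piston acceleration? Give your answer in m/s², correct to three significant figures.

1580

ω = 196.4 rad/s
x(θ) = r cosθ + √(L² − r² sin²θ); with ω constant, a = ω²·d²x/dθ².
d²x/dθ² = −r cosθ − r²(cos2θ)/√u − r⁴ sin²2θ/(4u^{3/2}),  u = L² − r² sin²θ = 0.0907862 m².
Substituting r = 0.064 m, L = 0.3059 m, θ = 124.4°: d²x/dθ² = +0.040941 m.
a = ω²·d²x/dθ² = (196.4)²·(+0.040941) = +1578.7 m/s²;  |a| = 1578.7 m/s².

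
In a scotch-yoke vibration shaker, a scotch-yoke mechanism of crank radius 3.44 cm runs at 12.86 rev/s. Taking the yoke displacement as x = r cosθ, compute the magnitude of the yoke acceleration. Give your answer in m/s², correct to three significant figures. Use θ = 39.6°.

173

ω = 80.8 rad/s (from 12.86 rev/s).
x = r cosθ ⇒ ẍ = −rω² cosθ (ω constant).
|a| = rω²|cosθ| = 0.0344·(80.8)²·|cos 39.6°| = 173.05 m/s².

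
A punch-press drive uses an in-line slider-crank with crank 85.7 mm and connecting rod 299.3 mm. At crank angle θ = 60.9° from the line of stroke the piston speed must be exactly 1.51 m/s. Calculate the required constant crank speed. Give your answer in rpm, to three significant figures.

For an in-line slider-crank, |v_piston| = rω|sinθ|·[1 + r cosθ/√(L² − r² sin²θ)].
With r = 0.0857 m, L = 0.2993 m, θ = 60.9°: the bracketed kinematic factor |dx/dθ| = 0.085653 m.
ω = v/|dx/dθ| = 1.51/0.085653 = 17.629 rad/s.
N = 60ω/(2π) = 168.35 rpm.

168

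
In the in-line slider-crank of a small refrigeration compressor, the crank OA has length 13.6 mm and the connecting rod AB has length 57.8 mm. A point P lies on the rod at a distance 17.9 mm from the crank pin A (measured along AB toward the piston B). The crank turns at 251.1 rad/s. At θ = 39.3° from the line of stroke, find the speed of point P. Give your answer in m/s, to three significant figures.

2.92

ω = 251.1 rad/s.  Crank-pin speed |V_A| = rω = 3.415 m/s, perpendicular to OA.
Rod angle: sinφ = −(r/L) sinθ ⇒ φ = -8.571°; ω_rod = −rω cosθ/√(L²−r²sin²θ) = -46.237 rad/s.
V_P = V_A + ω_rod × AP, with AP = 0.0179 m along the rod.
Components: V_Px = −rω sinθ − a·ω_rod·sinφ = -2.2863 m/s;  V_Py = rω cosθ + a·ω_rod·cosφ = +1.8242 m/s.
|V_P| = √(V_Px² + V_Py²) = 2.9249 m/s.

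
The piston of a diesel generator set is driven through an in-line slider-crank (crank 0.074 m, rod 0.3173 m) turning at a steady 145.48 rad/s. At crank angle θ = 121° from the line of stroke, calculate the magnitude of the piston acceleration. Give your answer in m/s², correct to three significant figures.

ω = 145.5 rad/s
x(θ) = r cosθ + √(L² − r² sin²θ); with ω constant, a = ω²·d²x/dθ².
d²x/dθ² = −r cosθ − r²(cos2θ)/√u − r⁴ sin²2θ/(4u^{3/2}),  u = L² − r² sin²θ = 0.0966559 m².
Substituting r = 0.074 m, L = 0.3173 m, θ = 121°: d²x/dθ² = +0.046187 m.
a = ω²·d²x/dθ² = (145.5)²·(+0.046187) = +977.53 m/s²;  |a| = 977.53 m/s².

978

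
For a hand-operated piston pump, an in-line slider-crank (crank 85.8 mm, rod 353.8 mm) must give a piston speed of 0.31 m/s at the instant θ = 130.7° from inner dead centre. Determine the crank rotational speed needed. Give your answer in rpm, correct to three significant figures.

For an in-line slider-crank, |v_piston| = rω|sinθ|·[1 + r cosθ/√(L² − r² sin²θ)].
With r = 0.0858 m, L = 0.3538 m, θ = 130.7°: the bracketed kinematic factor |dx/dθ| = 0.054583 m.
ω = v/|dx/dθ| = 0.31/0.054583 = 5.6794 rad/s.
N = 60ω/(2π) = 54.235 rpm.

54.2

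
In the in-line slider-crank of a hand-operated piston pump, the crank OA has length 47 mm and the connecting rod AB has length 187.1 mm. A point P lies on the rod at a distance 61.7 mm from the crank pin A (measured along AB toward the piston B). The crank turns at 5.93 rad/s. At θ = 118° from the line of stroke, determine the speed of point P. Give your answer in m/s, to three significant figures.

0.252

ω = 5.93 rad/s.  Crank-pin speed |V_A| = rω = 0.27871 m/s, perpendicular to OA.
Rod angle: sinφ = −(r/L) sinθ ⇒ φ = -12.815°; ω_rod = −rω cosθ/√(L²−r²sin²θ) = +0.7172 rad/s.
V_P = V_A + ω_rod × AP, with AP = 0.0617 m along the rod.
Components: V_Px = −rω sinθ − a·ω_rod·sinφ = -0.23627 m/s;  V_Py = rω cosθ + a·ω_rod·cosφ = -0.087697 m/s.
|V_P| = √(V_Px² + V_Py²) = 0.25202 m/s.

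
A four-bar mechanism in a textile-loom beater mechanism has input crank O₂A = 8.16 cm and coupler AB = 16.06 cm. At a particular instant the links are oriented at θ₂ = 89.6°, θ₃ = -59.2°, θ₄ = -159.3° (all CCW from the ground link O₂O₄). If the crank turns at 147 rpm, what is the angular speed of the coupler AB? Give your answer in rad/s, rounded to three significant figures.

7.41

ω₂ = 15.39 rad/s (from 147 rpm).
Differentiating the loop-closure r₂e^{iθ₂}+r₃e^{iθ₃}=r₁+r₄e^{iθ₄} gives r₂ω₂e^{iθ₂}+r₃ω₃e^{iθ₃}=r₄ω₄e^{iθ₄}.
Eliminating the other unknown: ω₃ = r₂ω₂ sin(θ₄−θ₂) / [r₃ sin(θ₃−θ₄)].
Numerator sine = +0.93295; denominator sine = +0.98450.
Result = 0.0816·15.39·(+0.93295) / (0.1606·(+0.98450)) = +7.412 rad/s; magnitude 7.412 rad/s.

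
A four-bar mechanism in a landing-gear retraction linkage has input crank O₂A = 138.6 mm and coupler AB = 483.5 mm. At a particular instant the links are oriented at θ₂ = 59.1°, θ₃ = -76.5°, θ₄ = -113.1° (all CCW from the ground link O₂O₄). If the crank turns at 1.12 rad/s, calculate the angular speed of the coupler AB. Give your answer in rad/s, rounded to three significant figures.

0.0731

ω₂ = 1.12 rad/s
Differentiating the loop-closure r₂e^{iθ₂}+r₃e^{iθ₃}=r₁+r₄e^{iθ₄} gives r₂ω₂e^{iθ₂}+r₃ω₃e^{iθ₃}=r₄ω₄e^{iθ₄}.
Eliminating the other unknown: ω₃ = r₂ω₂ sin(θ₄−θ₂) / [r₃ sin(θ₃−θ₄)].
Numerator sine = -0.13572; denominator sine = +0.59622.
Result = 0.1386·1.12·(-0.13572) / (0.4835·(+0.59622)) = -0.073081 rad/s; magnitude 0.073081 rad/s.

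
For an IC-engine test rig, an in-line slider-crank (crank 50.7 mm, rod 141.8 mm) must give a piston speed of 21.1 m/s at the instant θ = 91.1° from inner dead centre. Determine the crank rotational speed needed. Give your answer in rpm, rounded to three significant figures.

4000

For an in-line slider-crank, |v_piston| = rω|sinθ|·[1 + r cosθ/√(L² − r² sin²θ)].
With r = 0.0507 m, L = 0.1418 m, θ = 91.1°: the bracketed kinematic factor |dx/dθ| = 0.050318 m.
ω = v/|dx/dθ| = 21.1/0.050318 = 419.33 rad/s.
N = 60ω/(2π) = 4004.3 rpm.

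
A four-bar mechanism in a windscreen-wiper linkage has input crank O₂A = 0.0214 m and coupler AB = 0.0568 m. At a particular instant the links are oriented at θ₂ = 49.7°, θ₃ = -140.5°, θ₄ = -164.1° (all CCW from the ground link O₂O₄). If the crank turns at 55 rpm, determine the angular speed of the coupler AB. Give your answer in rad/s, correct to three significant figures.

3.02

ω₂ = 5.76 rad/s (from 55 rpm).
Differentiating the loop-closure r₂e^{iθ₂}+r₃e^{iθ₃}=r₁+r₄e^{iθ₄} gives r₂ω₂e^{iθ₂}+r₃ω₃e^{iθ₃}=r₄ω₄e^{iθ₄}.
Eliminating the other unknown: ω₃ = r₂ω₂ sin(θ₄−θ₂) / [r₃ sin(θ₃−θ₄)].
Numerator sine = +0.55630; denominator sine = +0.40035.
Result = 0.0214·5.76·(+0.55630) / (0.0568·(+0.40035)) = +3.0153 rad/s; magnitude 3.0153 rad/s.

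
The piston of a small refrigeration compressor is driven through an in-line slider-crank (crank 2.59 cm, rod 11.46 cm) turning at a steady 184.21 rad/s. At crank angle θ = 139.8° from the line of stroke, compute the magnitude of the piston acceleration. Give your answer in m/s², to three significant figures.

635

ω = 184.2 rad/s
x(θ) = r cosθ + √(L² − r² sin²θ); with ω constant, a = ω²·d²x/dθ².
d²x/dθ² = −r cosθ − r²(cos2θ)/√u − r⁴ sin²2θ/(4u^{3/2}),  u = L² − r² sin²θ = 0.0128537 m².
Substituting r = 0.0259 m, L = 0.1146 m, θ = 139.8°: d²x/dθ² = +0.018721 m.
a = ω²·d²x/dθ² = (184.2)²·(+0.018721) = +635.25 m/s²;  |a| = 635.25 m/s².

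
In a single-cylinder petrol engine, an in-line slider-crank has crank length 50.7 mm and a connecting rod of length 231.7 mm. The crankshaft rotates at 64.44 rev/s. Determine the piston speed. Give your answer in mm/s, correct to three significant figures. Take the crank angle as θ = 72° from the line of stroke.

ω = 2π·64.4 = 404.9 rad/s
For an in-line slider-crank, x = r cosθ + √(L² − r² sin²θ), so v = −rω sinθ·[1 + r cosθ/√(L² − r² sin²θ)].
With r = 0.0507 m, L = 0.2317 m, θ = 72°: √(L² − r² sin²θ) = 0.22663 m.
v = −0.0507·404.9·0.95106·[1 + 0.0507·0.30902/0.22663] = -20.873 m/s.
|v| = 20.873 m/s = 20873 mm/s.

20900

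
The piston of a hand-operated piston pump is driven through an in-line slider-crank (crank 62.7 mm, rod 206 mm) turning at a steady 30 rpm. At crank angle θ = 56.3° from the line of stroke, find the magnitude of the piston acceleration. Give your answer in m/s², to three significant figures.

ω = 2π·30/60 = 3.142 rad/s
x(θ) = r cosθ + √(L² − r² sin²θ); with ω constant, a = ω²·d²x/dθ².
d²x/dθ² = −r cosθ − r²(cos2θ)/√u − r⁴ sin²2θ/(4u^{3/2}),  u = L² − r² sin²θ = 0.039715 m².
Substituting r = 0.0627 m, L = 0.206 m, θ = 56.3°: d²x/dθ² = -0.027624 m.
a = ω²·d²x/dθ² = (3.142)²·(-0.027624) = -0.27264 m/s²;  |a| = 0.27264 m/s².

0.273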